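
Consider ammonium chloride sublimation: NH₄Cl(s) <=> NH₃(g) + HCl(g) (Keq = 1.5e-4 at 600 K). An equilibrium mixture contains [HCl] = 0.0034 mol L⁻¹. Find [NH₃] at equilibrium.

(NH₄Cl is a pure solid — omitted from Keq.)
At equilibrium, Keq = [NH₃]·[HCl] = 1.5e-4.
([NH₃])·(0.0034) = 1.5e-4
[NH₃] = 0.0441 = 0.044 mol L⁻¹

[NH₃] = 0.044 mol L⁻¹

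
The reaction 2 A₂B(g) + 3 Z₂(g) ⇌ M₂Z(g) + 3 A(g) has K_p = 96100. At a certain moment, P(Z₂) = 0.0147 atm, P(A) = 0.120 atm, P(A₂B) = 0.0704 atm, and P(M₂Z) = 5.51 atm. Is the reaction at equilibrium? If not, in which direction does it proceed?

toward reactants

Q_p = P(M₂Z)·P(A)³ / (P(A₂B)²·P(Z₂)³) = (5.51)·(0.120)³ / ((0.0704)²·(0.0147)³) = 6.05×10⁵
Q_p = 6.05×10⁵ > K_p = 96100, so the reverse reaction proceeds.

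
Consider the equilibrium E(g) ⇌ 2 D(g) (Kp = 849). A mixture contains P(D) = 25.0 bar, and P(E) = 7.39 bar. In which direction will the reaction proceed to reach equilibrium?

Qp = P(D)² / P(E) = (25.0)² / (7.39) = 84.6
Qp = 84.6 < Kp = 849, so the forward reaction proceeds.

toward products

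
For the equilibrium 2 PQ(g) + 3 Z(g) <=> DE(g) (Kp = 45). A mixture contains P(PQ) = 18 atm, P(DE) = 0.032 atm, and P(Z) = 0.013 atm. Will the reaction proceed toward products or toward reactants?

at equilibrium

Qp = P(DE) / (P(PQ)²·P(Z)³) = (0.032) / ((18)²·(0.013)³) = 45
Qp = 45 = Kp, so the system is already at equilibrium.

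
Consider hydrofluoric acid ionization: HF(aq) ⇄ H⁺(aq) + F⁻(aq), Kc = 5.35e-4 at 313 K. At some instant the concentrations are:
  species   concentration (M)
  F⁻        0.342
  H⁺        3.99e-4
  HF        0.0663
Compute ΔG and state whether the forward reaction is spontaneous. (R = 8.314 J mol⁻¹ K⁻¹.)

ΔG = 3.51 kJ/mol; the forward reaction is non-spontaneous

Qc = [H⁺]·[F⁻] / [HF] = (3.99e-4)·(0.342) / (0.0663) = 0.00206
ΔG = RT ln(Qc/Kc) = (8.314 J mol⁻¹ K⁻¹)(313 K) × ln(0.00206/5.35e-4)
   = (2.602 kJ/mol)(1.348) = 3.51 kJ/mol
ΔG > 0, so the forward reaction is non-spontaneous (proceeds in reverse).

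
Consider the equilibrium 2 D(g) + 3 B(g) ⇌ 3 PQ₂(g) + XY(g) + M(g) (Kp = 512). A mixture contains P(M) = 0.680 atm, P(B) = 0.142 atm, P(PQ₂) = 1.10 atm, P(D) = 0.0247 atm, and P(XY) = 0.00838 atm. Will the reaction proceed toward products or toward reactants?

Qp = P(PQ₂)³·P(XY)·P(M) / (P(D)²·P(B)³) = (1.10)³·(0.00838)·(0.680) / ((0.0247)²·(0.142)³) = 4340
Qp = 4340 > Kp = 512, so the reverse reaction proceeds.

in the reverse direction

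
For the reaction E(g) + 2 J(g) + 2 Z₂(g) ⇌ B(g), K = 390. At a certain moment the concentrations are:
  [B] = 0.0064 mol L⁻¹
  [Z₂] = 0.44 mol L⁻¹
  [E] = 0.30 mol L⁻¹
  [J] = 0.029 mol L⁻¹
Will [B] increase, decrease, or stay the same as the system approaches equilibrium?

increase

Q = [B] / ([E]·[J]²·[Z₂]²) = (0.0064) / ((0.30)·(0.029)²·(0.44)²) = 130
Q = 130 < K = 390: net forward reaction.
B is a product, so it increases.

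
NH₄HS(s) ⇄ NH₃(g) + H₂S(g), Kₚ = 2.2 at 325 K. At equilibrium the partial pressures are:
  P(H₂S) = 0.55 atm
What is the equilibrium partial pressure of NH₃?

(NH₄HS is a pure solid — omitted from Kₚ.)
At equilibrium, Kₚ = P(NH₃)·P(H₂S) = 2.2.
(P(NH₃))·(0.55) = 2.2
P(NH₃) = 4.00 = 4.0 atm

P(NH₃) = 4.0 atm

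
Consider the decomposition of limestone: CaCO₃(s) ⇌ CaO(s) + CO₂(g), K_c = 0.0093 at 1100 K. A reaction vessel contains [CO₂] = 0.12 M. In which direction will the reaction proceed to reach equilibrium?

(CaCO₃, CaO are pure solids — omitted from Q_c.)
Q_c = [CO₂] = 0.12
Q_c = 0.12 > K_c = 0.0093, so the reverse reaction proceeds.

to the left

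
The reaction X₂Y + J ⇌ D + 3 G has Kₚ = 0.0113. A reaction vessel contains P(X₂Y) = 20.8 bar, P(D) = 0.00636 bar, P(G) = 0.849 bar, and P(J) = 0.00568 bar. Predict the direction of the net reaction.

Qₚ = P(D)·P(G)³ / (P(X₂Y)·P(J)) = (0.00636)·(0.849)³ / ((20.8)·(0.00568)) = 0.0329
Qₚ = 0.0329 > Kₚ = 0.0113, so the reverse reaction proceeds.

in the reverse direction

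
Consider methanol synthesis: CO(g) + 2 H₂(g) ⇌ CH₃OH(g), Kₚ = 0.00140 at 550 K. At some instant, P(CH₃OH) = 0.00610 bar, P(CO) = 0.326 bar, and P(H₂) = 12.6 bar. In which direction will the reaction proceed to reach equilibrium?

Qₚ = P(CH₃OH) / (P(CO)·P(H₂)²) = (0.00610) / ((0.326)·(12.6)²) = 1.18×10⁻⁴
Qₚ = 1.18×10⁻⁴ < Kₚ = 0.00140, so the forward reaction proceeds.

to the right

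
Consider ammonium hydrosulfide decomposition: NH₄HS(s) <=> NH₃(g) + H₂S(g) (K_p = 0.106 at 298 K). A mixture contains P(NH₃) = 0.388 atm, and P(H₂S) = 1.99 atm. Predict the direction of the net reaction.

in the reverse direction

(NH₄HS is a pure solid — omitted from Q_p.)
Q_p = P(NH₃)·P(H₂S) = (0.388)·(1.99) = 0.772
Q_p = 0.772 > K_p = 0.106, so the reverse reaction proceeds.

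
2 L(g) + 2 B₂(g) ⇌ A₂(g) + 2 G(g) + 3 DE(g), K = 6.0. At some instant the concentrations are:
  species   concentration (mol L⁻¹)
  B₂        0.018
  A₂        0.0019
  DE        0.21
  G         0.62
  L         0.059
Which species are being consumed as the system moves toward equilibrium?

Q = [A₂]·[G]²·[DE]³ / ([L]²·[B₂]²) = (0.0019)·(0.62)²·(0.21)³ / ((0.059)²·(0.018)²) = 6.0
Q = 6.0 = K; the system is at equilibrium.

none (at equilibrium)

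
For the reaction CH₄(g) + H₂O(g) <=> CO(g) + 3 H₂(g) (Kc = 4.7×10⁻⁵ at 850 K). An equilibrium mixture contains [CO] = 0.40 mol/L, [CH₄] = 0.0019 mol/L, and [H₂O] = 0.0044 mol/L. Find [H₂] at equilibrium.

At equilibrium, Kc = [CO]·[H₂]³ / ([CH₄]·[H₂O]) = 4.7×10⁻⁵.
(0.40)·([H₂])³ / ((0.0019)·(0.0044)) = 4.7×10⁻⁵
[H₂]³ = 9.82×10⁻¹⁰ ⇒ [H₂] = 9.9×10⁻⁴ mol/L

[H₂] = 9.9×10⁻⁴ mol/L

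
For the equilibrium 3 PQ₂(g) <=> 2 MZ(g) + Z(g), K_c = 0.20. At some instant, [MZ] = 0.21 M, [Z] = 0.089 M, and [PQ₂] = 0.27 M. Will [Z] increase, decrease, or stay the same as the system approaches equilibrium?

stay the same

Q_c = [MZ]²·[Z] / [PQ₂]³ = (0.21)²·(0.089) / (0.27)³ = 0.20
Q_c = 0.20 = K_c; the system is at equilibrium.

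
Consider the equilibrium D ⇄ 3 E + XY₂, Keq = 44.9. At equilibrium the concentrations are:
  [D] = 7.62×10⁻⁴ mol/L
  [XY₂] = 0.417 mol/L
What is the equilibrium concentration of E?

At equilibrium, Keq = [E]³·[XY₂] / [D] = 44.9.
([E])³·(0.417) / (7.62×10⁻⁴) = 44.9
[E]³ = 0.0820 ⇒ [E] = 0.435 mol/L

[E] = 0.435 mol/L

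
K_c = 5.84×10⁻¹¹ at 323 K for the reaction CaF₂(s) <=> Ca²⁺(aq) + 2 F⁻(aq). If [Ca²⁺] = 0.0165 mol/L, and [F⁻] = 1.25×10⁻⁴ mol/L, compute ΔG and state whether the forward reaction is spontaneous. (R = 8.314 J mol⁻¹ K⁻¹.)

(CaF₂ is a pure solid — omitted from Q_c.)
Q_c = [Ca²⁺]·[F⁻]² = (0.0165)·(1.25×10⁻⁴)² = 2.58×10⁻¹⁰
ΔG = RT ln(Q_c/K_c) = (8.314 J mol⁻¹ K⁻¹)(323 K) × ln(2.58×10⁻¹⁰/5.84×10⁻¹¹)
   = (2.685 kJ/mol)(1.486) = 3.99 kJ/mol
ΔG > 0, so the forward reaction is non-spontaneous (proceeds in reverse).

ΔG = 3.99 kJ/mol; the forward reaction is non-spontaneous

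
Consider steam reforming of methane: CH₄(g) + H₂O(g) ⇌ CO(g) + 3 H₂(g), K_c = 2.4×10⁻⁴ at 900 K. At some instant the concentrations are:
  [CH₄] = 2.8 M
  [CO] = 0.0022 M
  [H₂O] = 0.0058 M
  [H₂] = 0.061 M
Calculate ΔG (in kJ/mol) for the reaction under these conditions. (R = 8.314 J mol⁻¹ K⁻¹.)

Q_c = [CO]·[H₂]³ / ([CH₄]·[H₂O]) = (0.0022)·(0.061)³ / ((2.8)·(0.0058)) = 3.07×10⁻⁵
ΔG = RT ln(Q_c/K_c) = (8.314 J mol⁻¹ K⁻¹)(900 K) × ln(3.07×10⁻⁵/2.4×10⁻⁴)
   = (7.483 kJ/mol)(-2.056) = -15.4 kJ/mol
ΔG < 0, so the forward reaction is spontaneous (proceeds forward).

ΔG = -15.4 kJ/mol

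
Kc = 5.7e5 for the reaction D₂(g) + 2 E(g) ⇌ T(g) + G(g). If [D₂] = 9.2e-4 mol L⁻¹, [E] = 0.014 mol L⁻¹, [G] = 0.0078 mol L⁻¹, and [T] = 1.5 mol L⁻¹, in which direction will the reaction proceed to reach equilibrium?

Qc = [T]·[G] / ([D₂]·[E]²) = (1.5)·(0.0078) / ((9.2e-4)·(0.014)²) = 65000
Qc = 65000 < Kc = 5.7e5, so the forward reaction proceeds.

in the forward direction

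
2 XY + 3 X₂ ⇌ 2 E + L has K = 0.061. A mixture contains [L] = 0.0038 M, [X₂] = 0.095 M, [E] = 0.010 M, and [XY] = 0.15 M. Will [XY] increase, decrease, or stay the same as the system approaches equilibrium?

decrease

Q = [E]²·[L] / ([XY]²·[X₂]³) = (0.010)²·(0.0038) / ((0.15)²·(0.095)³) = 0.020
Q = 0.020 < K = 0.061: net forward reaction.
XY is a reactant, so it decreases.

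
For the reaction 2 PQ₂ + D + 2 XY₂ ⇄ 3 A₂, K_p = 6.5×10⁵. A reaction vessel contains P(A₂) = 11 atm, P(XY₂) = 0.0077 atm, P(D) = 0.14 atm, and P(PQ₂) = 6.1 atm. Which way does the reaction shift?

Q_p = P(A₂)³ / (P(PQ₂)²·P(D)·P(XY₂)²) = (11)³ / ((6.1)²·(0.14)·(0.0077)²) = 4.3×10⁶
Q_p = 4.3×10⁶ > K_p = 6.5×10⁵, so the reverse reaction proceeds.

toward reactants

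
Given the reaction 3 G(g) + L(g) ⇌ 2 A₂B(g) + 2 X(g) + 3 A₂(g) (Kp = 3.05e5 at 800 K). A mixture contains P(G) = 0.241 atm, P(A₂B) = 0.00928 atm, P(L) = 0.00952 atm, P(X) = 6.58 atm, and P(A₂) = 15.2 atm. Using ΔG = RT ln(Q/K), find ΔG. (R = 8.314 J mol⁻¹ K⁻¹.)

Qp = P(A₂B)²·P(X)²·P(A₂)³ / (P(G)³·P(L)) = (0.00928)²·(6.58)²·(15.2)³ / ((0.241)³·(0.00952)) = 98300
ΔG = RT ln(Qp/Kp) = (8.314 J mol⁻¹ K⁻¹)(800 K) × ln(98300/3.05e5)
   = (6.651 kJ/mol)(-1.132) = -7.53 kJ/mol
ΔG < 0, so the forward reaction is spontaneous (proceeds forward).

ΔG = -7.53 kJ/mol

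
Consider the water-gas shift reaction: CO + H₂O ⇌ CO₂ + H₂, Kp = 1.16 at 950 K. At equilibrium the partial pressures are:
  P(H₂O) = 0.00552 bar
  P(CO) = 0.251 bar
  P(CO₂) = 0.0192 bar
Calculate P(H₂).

P(H₂) = 0.0837 bar

At equilibrium, Kp = P(CO₂)·P(H₂) / (P(CO)·P(H₂O)) = 1.16.
(0.0192)·(P(H₂)) / ((0.251)·(0.00552)) = 1.16
P(H₂) = 0.0837 bar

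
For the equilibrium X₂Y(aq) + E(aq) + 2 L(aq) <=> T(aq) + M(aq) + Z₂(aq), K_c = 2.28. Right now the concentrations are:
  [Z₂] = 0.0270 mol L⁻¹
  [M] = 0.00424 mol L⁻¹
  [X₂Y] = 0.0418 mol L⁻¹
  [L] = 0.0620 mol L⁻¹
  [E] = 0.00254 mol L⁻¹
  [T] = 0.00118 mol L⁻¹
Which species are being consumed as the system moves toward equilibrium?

X₂Y, E, L (reactants)

Q_c = [T]·[M]·[Z₂] / ([X₂Y]·[E]·[L]²) = (0.00118)·(0.00424)·(0.0270) / ((0.0418)·(0.00254)·(0.0620)²) = 0.331
Q_c = 0.331 < K_c = 2.28: net forward reaction.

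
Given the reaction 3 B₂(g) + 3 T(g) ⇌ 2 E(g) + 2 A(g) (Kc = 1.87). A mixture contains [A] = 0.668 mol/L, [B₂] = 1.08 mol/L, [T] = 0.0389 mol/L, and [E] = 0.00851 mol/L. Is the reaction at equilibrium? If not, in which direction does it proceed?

Qc = [E]²·[A]² / ([B₂]³·[T]³) = (0.00851)²·(0.668)² / ((1.08)³·(0.0389)³) = 0.436
Qc = 0.436 < Kc = 1.87, so the forward reaction proceeds.

to the right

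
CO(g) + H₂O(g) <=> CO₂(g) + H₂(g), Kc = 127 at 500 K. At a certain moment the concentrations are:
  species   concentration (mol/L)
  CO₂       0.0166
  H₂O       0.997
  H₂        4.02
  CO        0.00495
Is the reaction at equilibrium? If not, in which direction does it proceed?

in the forward direction

Qc = [CO₂]·[H₂] / ([CO]·[H₂O]) = (0.0166)·(4.02) / ((0.00495)·(0.997)) = 13.5
Qc = 13.5 < Kc = 127, so the forward reaction proceeds.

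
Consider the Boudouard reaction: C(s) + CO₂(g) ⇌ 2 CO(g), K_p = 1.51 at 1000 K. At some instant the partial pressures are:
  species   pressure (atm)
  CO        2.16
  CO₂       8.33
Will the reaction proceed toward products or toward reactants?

to the right

(C is a pure solid — omitted from Q_p.)
Q_p = P(CO)² / P(CO₂) = (2.16)² / (8.33) = 0.560
Q_p = 0.560 < K_p = 1.51, so the forward reaction proceeds.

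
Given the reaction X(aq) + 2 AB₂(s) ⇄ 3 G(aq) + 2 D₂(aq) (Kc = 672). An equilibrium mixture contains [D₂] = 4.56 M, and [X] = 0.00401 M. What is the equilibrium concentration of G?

(AB₂ is a pure solid — omitted from Kc.)
At equilibrium, Kc = [G]³·[D₂]² / [X] = 672.
([G])³·(4.56)² / (0.00401) = 672
[G]³ = 0.130 ⇒ [G] = 0.506 M

[G] = 0.506 M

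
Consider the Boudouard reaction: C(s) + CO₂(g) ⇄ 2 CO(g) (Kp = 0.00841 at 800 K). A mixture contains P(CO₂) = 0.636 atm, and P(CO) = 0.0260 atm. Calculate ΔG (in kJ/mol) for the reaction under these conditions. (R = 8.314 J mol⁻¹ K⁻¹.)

(C is a pure solid — omitted from Qp.)
Qp = P(CO)² / P(CO₂) = (0.0260)² / (0.636) = 0.00106
ΔG = RT ln(Qp/Kp) = (8.314 J mol⁻¹ K⁻¹)(800 K) × ln(0.00106/0.00841)
   = (6.651 kJ/mol)(-2.071) = -13.8 kJ/mol
ΔG < 0, so the forward reaction is spontaneous (proceeds forward).

ΔG = -13.8 kJ/mol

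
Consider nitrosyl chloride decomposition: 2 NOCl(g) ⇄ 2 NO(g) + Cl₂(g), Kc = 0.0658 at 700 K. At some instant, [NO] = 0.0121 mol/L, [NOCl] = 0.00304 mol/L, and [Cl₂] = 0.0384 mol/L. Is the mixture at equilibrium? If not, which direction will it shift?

no; Q > K, reaction proceeds in reverse

Qc = [NO]²·[Cl₂] / [NOCl]² = (0.0121)²·(0.0384) / (0.00304)² = 0.608
Qc = 0.608 > Kc = 0.0658: net reverse reaction.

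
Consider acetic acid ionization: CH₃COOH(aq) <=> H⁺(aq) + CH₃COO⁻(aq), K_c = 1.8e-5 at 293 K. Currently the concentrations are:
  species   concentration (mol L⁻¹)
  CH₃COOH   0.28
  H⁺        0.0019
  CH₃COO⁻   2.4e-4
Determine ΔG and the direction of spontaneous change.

Q_c = [H⁺]·[CH₃COO⁻] / [CH₃COOH] = (0.0019)·(2.4e-4) / (0.28) = 1.63e-6
ΔG = RT ln(Q_c/K_c) = (8.314 J mol⁻¹ K⁻¹)(293 K) × ln(1.63e-6/1.8e-5)
   = (2.436 kJ/mol)(-2.402) = -5.85 kJ/mol
ΔG < 0, so the forward reaction is spontaneous (proceeds forward).

ΔG = -5.85 kJ/mol; the forward reaction is spontaneous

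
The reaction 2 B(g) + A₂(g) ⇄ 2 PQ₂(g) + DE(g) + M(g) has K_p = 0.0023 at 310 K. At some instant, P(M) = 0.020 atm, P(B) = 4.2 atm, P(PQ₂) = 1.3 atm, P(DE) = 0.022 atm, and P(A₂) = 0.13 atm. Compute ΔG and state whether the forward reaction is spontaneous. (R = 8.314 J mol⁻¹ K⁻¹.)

ΔG = -5.05 kJ/mol; the forward reaction is spontaneous

Q_p = P(PQ₂)²·P(DE)·P(M) / (P(B)²·P(A₂)) = (1.3)²·(0.022)·(0.020) / ((4.2)²·(0.13)) = 3.24×10⁻⁴
ΔG = RT ln(Q_p/K_p) = (8.314 J mol⁻¹ K⁻¹)(310 K) × ln(3.24×10⁻⁴/0.0023)
   = (2.577 kJ/mol)(-1.960) = -5.05 kJ/mol
ΔG < 0, so the forward reaction is spontaneous (proceeds forward).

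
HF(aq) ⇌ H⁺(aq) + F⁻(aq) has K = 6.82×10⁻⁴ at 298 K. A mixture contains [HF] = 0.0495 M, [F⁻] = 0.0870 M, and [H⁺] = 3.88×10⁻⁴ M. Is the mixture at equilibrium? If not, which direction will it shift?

yes, at equilibrium

Q = [H⁺]·[F⁻] / [HF] = (3.88×10⁻⁴)·(0.0870) / (0.0495) = 6.82×10⁻⁴
Q = 6.82×10⁻⁴ = K; the system is at equilibrium.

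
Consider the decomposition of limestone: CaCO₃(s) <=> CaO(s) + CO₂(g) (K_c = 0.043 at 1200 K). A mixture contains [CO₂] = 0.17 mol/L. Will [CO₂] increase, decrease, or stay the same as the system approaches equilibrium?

(CaCO₃, CaO are pure solids — omitted from Q_c.)
Q_c = [CO₂] = 0.17
Q_c = 0.17 > K_c = 0.043: net reverse reaction.
CO₂ is a product, so it decreases.

decrease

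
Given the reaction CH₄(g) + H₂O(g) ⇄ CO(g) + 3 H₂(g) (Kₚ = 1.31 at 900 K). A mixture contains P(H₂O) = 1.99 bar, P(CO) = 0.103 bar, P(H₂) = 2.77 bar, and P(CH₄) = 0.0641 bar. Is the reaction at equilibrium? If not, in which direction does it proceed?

Qₚ = P(CO)·P(H₂)³ / (P(CH₄)·P(H₂O)) = (0.103)·(2.77)³ / ((0.0641)·(1.99)) = 17.2
Qₚ = 17.2 > Kₚ = 1.31, so the reverse reaction proceeds.

to the left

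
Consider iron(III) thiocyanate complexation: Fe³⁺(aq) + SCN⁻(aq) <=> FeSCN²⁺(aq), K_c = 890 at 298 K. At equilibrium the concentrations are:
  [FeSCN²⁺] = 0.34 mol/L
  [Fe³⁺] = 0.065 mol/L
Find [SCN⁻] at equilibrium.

At equilibrium, K_c = [FeSCN²⁺] / ([Fe³⁺]·[SCN⁻]) = 890.
(0.34) / ((0.065)·([SCN⁻])) = 890
[SCN⁻] = 0.00588 = 0.0059 mol/L

[SCN⁻] = 0.0059 mol/L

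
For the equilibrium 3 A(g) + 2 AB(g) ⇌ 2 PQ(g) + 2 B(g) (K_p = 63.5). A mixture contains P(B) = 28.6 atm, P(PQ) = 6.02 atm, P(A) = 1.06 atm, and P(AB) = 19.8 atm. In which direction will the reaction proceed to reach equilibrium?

at equilibrium

Q_p = P(PQ)²·P(B)² / (P(A)³·P(AB)²) = (6.02)²·(28.6)² / ((1.06)³·(19.8)²) = 63.5
Q_p = 63.5 = K_p, so the system is already at equilibrium.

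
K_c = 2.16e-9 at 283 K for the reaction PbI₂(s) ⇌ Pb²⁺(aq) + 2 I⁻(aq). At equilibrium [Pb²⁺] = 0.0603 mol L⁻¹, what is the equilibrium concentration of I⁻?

(PbI₂ is a pure solid — omitted from K_c.)
At equilibrium, K_c = [Pb²⁺]·[I⁻]² = 2.16e-9.
(0.0603)·([I⁻])² = 2.16e-9
[I⁻]² = 3.58e-8 ⇒ [I⁻] = 1.89e-4 mol L⁻¹

[I⁻] = 1.89e-4 mol L⁻¹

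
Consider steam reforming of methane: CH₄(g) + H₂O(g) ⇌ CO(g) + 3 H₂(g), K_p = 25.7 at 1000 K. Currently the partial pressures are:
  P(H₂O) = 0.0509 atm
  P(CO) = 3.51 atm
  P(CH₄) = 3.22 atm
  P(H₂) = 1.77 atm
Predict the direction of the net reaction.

Q_p = P(CO)·P(H₂)³ / (P(CH₄)·P(H₂O)) = (3.51)·(1.77)³ / ((3.22)·(0.0509)) = 119
Q_p = 119 > K_p = 25.7, so the reverse reaction proceeds.

reverse (toward reactants)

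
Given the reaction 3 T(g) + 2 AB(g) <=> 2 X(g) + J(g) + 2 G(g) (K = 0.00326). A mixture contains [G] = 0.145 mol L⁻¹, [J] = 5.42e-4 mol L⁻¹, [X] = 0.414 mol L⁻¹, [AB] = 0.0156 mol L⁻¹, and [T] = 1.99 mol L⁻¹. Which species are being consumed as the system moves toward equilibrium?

T, AB (reactants)

Q = [X]²·[J]·[G]² / ([T]³·[AB]²) = (0.414)²·(5.42e-4)·(0.145)² / ((1.99)³·(0.0156)²) = 0.00102
Q = 0.00102 < K = 0.00326: net forward reaction.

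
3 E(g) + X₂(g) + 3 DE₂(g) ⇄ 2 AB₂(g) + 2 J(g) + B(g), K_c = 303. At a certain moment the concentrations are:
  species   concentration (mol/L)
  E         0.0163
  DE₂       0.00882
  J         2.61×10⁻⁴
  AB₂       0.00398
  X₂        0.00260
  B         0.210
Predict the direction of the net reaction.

Q_c = [AB₂]²·[J]²·[B] / ([E]³·[X₂]·[DE₂]³) = (0.00398)²·(2.61×10⁻⁴)²·(0.210) / ((0.0163)³·(0.00260)·(0.00882)³) = 29.3
Q_c = 29.3 < K_c = 303, so the forward reaction proceeds.

toward products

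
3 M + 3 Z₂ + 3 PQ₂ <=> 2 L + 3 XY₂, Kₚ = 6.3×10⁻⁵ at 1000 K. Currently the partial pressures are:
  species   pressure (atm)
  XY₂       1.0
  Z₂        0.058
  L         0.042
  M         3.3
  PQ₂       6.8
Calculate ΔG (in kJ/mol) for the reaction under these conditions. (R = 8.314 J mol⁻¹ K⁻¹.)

ΔG = 21.1 kJ/mol

Qₚ = P(L)²·P(XY₂)³ / (P(M)³·P(Z₂)³·P(PQ₂)³) = (0.042)²·(1.0)³ / ((3.3)³·(0.058)³·(6.8)³) = 8.00×10⁻⁴
ΔG = RT ln(Qₚ/Kₚ) = (8.314 J mol⁻¹ K⁻¹)(1000 K) × ln(8.00×10⁻⁴/6.3×10⁻⁵)
   = (8.314 kJ/mol)(2.541) = 21.1 kJ/mol
ΔG > 0, so the forward reaction is non-spontaneous (proceeds in reverse).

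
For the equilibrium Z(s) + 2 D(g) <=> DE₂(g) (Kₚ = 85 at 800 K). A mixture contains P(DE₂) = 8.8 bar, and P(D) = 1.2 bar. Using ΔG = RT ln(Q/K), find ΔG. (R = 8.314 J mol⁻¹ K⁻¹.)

ΔG = -17.5 kJ/mol

(Z is a pure solid — omitted from Qₚ.)
Qₚ = P(DE₂) / P(D)² = (8.8) / (1.2)² = 6.11
ΔG = RT ln(Qₚ/Kₚ) = (8.314 J mol⁻¹ K⁻¹)(800 K) × ln(6.11/85)
   = (6.651 kJ/mol)(-2.633) = -17.5 kJ/mol
ΔG < 0, so the forward reaction is spontaneous (proceeds forward).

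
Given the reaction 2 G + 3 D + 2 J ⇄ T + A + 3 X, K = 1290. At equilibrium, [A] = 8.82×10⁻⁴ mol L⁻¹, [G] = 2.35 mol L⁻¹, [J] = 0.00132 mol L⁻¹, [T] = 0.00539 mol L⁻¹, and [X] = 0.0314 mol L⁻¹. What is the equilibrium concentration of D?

At equilibrium, K = [T]·[A]·[X]³ / ([G]²·[D]³·[J]²) = 1290.
(0.00539)·(8.82×10⁻⁴)·(0.0314)³ / ((2.35)²·([D])³·(0.00132)²) = 1290
[D]³ = 1.19×10⁻⁸ ⇒ [D] = 0.00228 mol L⁻¹

[D] = 0.00228 mol L⁻¹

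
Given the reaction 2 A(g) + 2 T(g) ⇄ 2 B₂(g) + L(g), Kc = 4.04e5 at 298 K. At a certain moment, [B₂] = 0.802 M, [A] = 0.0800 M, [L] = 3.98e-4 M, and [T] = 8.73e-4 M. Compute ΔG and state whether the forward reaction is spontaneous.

ΔG = -5.06 kJ/mol; the forward reaction is spontaneous

Qc = [B₂]²·[L] / ([A]²·[T]²) = (0.802)²·(3.98e-4) / ((0.0800)²·(8.73e-4)²) = 52500
ΔG = RT ln(Qc/Kc) = (8.314 J mol⁻¹ K⁻¹)(298 K) × ln(52500/4.04e5)
   = (2.478 kJ/mol)(-2.041) = -5.06 kJ/mol
ΔG < 0, so the forward reaction is spontaneous (proceeds forward).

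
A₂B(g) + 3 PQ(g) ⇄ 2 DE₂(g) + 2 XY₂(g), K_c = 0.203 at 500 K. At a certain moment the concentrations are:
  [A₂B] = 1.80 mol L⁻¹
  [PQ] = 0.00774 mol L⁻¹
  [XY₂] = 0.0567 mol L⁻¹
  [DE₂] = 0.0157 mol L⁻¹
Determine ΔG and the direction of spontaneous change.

ΔG = 6.41 kJ/mol; the forward reaction is non-spontaneous

Q_c = [DE₂]²·[XY₂]² / ([A₂B]·[PQ]³) = (0.0157)²·(0.0567)² / ((1.80)·(0.00774)³) = 0.949
ΔG = RT ln(Q_c/K_c) = (8.314 J mol⁻¹ K⁻¹)(500 K) × ln(0.949/0.203)
   = (4.157 kJ/mol)(1.542) = 6.41 kJ/mol
ΔG > 0, so the forward reaction is non-spontaneous (proceeds in reverse).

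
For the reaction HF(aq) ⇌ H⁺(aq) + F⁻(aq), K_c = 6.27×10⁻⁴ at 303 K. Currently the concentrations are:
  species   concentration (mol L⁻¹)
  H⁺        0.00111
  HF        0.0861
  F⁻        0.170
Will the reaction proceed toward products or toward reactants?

Q_c = [H⁺]·[F⁻] / [HF] = (0.00111)·(0.170) / (0.0861) = 0.00219
Q_c = 0.00219 > K_c = 6.27×10⁻⁴, so the reverse reaction proceeds.

toward reactants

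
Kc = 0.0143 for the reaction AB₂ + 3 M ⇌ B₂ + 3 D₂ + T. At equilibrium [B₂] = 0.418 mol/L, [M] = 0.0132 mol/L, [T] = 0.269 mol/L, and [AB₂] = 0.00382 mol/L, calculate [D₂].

At equilibrium, Kc = [B₂]·[D₂]³·[T] / ([AB₂]·[M]³) = 0.0143.
(0.418)·([D₂])³·(0.269) / ((0.00382)·(0.0132)³) = 0.0143
[D₂]³ = 1.12e-9 ⇒ [D₂] = 0.00104 mol/L

[D₂] = 0.00104 mol/L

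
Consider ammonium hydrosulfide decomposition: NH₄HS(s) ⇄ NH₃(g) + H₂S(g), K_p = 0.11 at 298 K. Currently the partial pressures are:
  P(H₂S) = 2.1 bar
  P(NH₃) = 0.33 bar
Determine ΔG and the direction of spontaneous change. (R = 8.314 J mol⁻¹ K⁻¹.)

ΔG = 4.56 kJ/mol; the forward reaction is non-spontaneous

(NH₄HS is a pure solid — omitted from Q_p.)
Q_p = P(NH₃)·P(H₂S) = (0.33)·(2.1) = 0.693
ΔG = RT ln(Q_p/K_p) = (8.314 J mol⁻¹ K⁻¹)(298 K) × ln(0.693/0.11)
   = (2.478 kJ/mol)(1.841) = 4.56 kJ/mol
ΔG > 0, so the forward reaction is non-spontaneous (proceeds in reverse).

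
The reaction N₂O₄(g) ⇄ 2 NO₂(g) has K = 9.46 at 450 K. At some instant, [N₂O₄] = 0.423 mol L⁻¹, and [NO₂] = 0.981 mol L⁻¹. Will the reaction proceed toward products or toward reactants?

Q = [NO₂]² / [N₂O₄] = (0.981)² / (0.423) = 2.28
Q = 2.28 < K = 9.46, so the forward reaction proceeds.

toward products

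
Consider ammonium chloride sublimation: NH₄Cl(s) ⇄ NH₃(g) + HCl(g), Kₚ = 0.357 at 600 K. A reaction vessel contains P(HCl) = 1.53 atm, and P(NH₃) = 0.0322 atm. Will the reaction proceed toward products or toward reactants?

in the forward direction

(NH₄Cl is a pure solid — omitted from Qₚ.)
Qₚ = P(NH₃)·P(HCl) = (0.0322)·(1.53) = 0.0493
Qₚ = 0.0493 < Kₚ = 0.357, so the forward reaction proceeds.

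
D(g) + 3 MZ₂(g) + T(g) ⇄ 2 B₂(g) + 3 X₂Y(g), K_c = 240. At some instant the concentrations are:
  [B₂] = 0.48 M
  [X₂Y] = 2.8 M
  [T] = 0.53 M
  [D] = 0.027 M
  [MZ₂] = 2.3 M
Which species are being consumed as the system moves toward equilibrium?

Q_c = [B₂]²·[X₂Y]³ / ([D]·[MZ₂]³·[T]) = (0.48)²·(2.8)³ / ((0.027)·(2.3)³·(0.53)) = 29
Q_c = 29 < K_c = 240: net forward reaction.

D, MZ₂, T (reactants)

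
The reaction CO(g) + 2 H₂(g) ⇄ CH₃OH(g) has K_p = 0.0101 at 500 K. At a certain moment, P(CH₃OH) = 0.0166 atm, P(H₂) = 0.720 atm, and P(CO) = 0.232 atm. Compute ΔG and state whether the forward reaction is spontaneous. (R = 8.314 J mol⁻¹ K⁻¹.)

Q_p = P(CH₃OH) / (P(CO)·P(H₂)²) = (0.0166) / ((0.232)·(0.720)²) = 0.138
ΔG = RT ln(Q_p/K_p) = (8.314 J mol⁻¹ K⁻¹)(500 K) × ln(0.138/0.0101)
   = (4.157 kJ/mol)(2.615) = 10.9 kJ/mol
ΔG > 0, so the forward reaction is non-spontaneous (proceeds in reverse).

ΔG = 10.9 kJ/mol; the forward reaction is non-spontaneous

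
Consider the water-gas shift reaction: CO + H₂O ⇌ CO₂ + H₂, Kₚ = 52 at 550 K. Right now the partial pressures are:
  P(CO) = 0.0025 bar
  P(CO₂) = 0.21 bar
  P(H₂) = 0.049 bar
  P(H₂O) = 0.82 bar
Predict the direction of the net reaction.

in the forward direction

Qₚ = P(CO₂)·P(H₂) / (P(CO)·P(H₂O)) = (0.21)·(0.049) / ((0.0025)·(0.82)) = 5.0
Qₚ = 5.0 < Kₚ = 52, so the forward reaction proceeds.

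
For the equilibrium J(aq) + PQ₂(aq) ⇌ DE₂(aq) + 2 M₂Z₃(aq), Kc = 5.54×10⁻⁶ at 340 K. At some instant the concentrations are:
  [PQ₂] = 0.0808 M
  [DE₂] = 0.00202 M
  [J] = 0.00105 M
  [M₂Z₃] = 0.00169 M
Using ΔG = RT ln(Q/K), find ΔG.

ΔG = 7.09 kJ/mol

Qc = [DE₂]·[M₂Z₃]² / ([J]·[PQ₂]) = (0.00202)·(0.00169)² / ((0.00105)·(0.0808)) = 6.80×10⁻⁵
ΔG = RT ln(Qc/Kc) = (8.314 J mol⁻¹ K⁻¹)(340 K) × ln(6.80×10⁻⁵/5.54×10⁻⁶)
   = (2.827 kJ/mol)(2.508) = 7.09 kJ/mol
ΔG > 0, so the forward reaction is non-spontaneous (proceeds in reverse).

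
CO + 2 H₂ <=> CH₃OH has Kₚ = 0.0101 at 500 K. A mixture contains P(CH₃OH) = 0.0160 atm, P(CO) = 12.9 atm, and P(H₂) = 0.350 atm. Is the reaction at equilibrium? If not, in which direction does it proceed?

neither direction; the system is at equilibrium

Qₚ = P(CH₃OH) / (P(CO)·P(H₂)²) = (0.0160) / ((12.9)·(0.350)²) = 0.0101
Qₚ = 0.0101 = Kₚ, so the system is already at equilibrium.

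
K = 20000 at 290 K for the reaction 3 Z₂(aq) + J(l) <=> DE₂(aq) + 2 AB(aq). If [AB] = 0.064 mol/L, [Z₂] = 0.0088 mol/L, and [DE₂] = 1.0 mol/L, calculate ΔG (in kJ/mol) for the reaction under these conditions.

(J is a pure liquid — omitted from Q.)
Q = [DE₂]·[AB]² / [Z₂]³ = (1.0)·(0.064)² / (0.0088)³ = 6010
ΔG = RT ln(Q/K) = (8.314 J mol⁻¹ K⁻¹)(290 K) × ln(6010/20000)
   = (2.411 kJ/mol)(-1.202) = -2.90 kJ/mol
ΔG < 0, so the forward reaction is spontaneous (proceeds forward).

ΔG = -2.90 kJ/mol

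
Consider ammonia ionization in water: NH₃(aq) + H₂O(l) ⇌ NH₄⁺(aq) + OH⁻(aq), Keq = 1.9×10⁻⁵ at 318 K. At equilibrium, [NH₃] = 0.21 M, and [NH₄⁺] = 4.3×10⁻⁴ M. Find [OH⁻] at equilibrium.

(H₂O is a pure liquid — omitted from Keq.)
At equilibrium, Keq = [NH₄⁺]·[OH⁻] / [NH₃] = 1.9×10⁻⁵.
(4.3×10⁻⁴)·([OH⁻]) / (0.21) = 1.9×10⁻⁵
[OH⁻] = 0.00928 = 0.0093 M

[OH⁻] = 0.0093 M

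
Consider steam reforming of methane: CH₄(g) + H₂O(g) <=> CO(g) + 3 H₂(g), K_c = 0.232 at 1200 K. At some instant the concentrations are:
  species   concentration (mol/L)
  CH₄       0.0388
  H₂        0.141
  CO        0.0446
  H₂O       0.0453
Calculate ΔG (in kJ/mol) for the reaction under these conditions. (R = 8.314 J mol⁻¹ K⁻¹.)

ΔG = -11.8 kJ/mol

Q_c = [CO]·[H₂]³ / ([CH₄]·[H₂O]) = (0.0446)·(0.141)³ / ((0.0388)·(0.0453)) = 0.0711
ΔG = RT ln(Q_c/K_c) = (8.314 J mol⁻¹ K⁻¹)(1200 K) × ln(0.0711/0.232)
   = (9.977 kJ/mol)(-1.183) = -11.8 kJ/mol
ΔG < 0, so the forward reaction is spontaneous (proceeds forward).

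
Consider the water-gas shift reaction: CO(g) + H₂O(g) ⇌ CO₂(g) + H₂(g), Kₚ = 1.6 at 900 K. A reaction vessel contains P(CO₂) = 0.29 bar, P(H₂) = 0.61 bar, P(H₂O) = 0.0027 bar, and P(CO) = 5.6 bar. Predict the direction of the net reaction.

to the left

Qₚ = P(CO₂)·P(H₂) / (P(CO)·P(H₂O)) = (0.29)·(0.61) / ((5.6)·(0.0027)) = 12
Qₚ = 12 > Kₚ = 1.6, so the reverse reaction proceeds.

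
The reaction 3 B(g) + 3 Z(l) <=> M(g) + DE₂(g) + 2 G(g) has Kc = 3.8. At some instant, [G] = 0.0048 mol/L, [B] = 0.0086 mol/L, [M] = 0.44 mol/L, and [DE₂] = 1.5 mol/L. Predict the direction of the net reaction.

(Z is a pure liquid — omitted from Qc.)
Qc = [M]·[DE₂]·[G]² / [B]³ = (0.44)·(1.5)·(0.0048)² / (0.0086)³ = 24
Qc = 24 > Kc = 3.8, so the reverse reaction proceeds.

toward reactants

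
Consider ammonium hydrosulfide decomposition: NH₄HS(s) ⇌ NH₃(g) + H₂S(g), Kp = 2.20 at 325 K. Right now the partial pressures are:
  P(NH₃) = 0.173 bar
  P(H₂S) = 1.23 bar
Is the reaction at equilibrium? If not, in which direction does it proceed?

(NH₄HS is a pure solid — omitted from Qp.)
Qp = P(NH₃)·P(H₂S) = (0.173)·(1.23) = 0.213
Qp = 0.213 < Kp = 2.20, so the forward reaction proceeds.

to the right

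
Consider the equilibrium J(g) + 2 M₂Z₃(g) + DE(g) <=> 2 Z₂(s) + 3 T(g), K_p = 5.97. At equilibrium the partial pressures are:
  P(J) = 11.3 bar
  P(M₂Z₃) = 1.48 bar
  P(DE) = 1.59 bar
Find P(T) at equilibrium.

P(T) = 6.17 bar

(Z₂ is a pure solid — omitted from K_p.)
At equilibrium, K_p = P(T)³ / (P(J)·P(M₂Z₃)²·P(DE)) = 5.97.
(P(T))³ / ((11.3)·(1.48)²·(1.59)) = 5.97
P(T)³ = 235 ⇒ P(T) = 6.17 bar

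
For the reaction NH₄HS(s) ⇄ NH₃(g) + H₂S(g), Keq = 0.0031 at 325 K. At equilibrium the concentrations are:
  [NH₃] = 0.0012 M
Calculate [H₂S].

[H₂S] = 2.6 M

(NH₄HS is a pure solid — omitted from Keq.)
At equilibrium, Keq = [NH₃]·[H₂S] = 0.0031.
(0.0012)·([H₂S]) = 0.0031
[H₂S] = 2.58 = 2.6 M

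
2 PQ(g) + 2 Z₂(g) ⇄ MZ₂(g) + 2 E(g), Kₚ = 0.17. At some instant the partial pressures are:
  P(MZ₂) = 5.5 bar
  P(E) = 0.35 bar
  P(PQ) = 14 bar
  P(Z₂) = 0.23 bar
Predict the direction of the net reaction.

toward products

Qₚ = P(MZ₂)·P(E)² / (P(PQ)²·P(Z₂)²) = (5.5)·(0.35)² / ((14)²·(0.23)²) = 0.065
Qₚ = 0.065 < Kₚ = 0.17, so the forward reaction proceeds.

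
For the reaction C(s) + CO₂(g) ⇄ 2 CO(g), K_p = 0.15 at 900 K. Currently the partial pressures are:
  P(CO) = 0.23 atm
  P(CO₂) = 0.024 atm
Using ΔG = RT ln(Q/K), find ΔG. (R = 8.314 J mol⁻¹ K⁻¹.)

ΔG = 20.1 kJ/mol

(C is a pure solid — omitted from Q_p.)
Q_p = P(CO)² / P(CO₂) = (0.23)² / (0.024) = 2.20
ΔG = RT ln(Q_p/K_p) = (8.314 J mol⁻¹ K⁻¹)(900 K) × ln(2.20/0.15)
   = (7.483 kJ/mol)(2.686) = 20.1 kJ/mol
ΔG > 0, so the forward reaction is non-spontaneous (proceeds in reverse).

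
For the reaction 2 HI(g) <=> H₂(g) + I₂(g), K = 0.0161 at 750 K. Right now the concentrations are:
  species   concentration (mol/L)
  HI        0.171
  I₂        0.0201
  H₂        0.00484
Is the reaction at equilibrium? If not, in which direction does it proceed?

to the right

Q = [H₂]·[I₂] / [HI]² = (0.00484)·(0.0201) / (0.171)² = 0.00333
Q = 0.00333 < K = 0.0161, so the forward reaction proceeds.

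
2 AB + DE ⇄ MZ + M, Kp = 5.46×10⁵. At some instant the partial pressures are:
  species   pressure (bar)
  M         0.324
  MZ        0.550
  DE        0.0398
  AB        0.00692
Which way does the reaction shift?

Qp = P(MZ)·P(M) / (P(AB)²·P(DE)) = (0.550)·(0.324) / ((0.00692)²·(0.0398)) = 93500
Qp = 93500 < Kp = 5.46×10⁵, so the forward reaction proceeds.

to the right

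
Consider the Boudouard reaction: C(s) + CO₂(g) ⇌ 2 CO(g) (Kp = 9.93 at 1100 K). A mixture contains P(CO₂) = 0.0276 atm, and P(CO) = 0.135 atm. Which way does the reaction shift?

in the forward direction

(C is a pure solid — omitted from Qp.)
Qp = P(CO)² / P(CO₂) = (0.135)² / (0.0276) = 0.660
Qp = 0.660 < Kp = 9.93, so the forward reaction proceeds.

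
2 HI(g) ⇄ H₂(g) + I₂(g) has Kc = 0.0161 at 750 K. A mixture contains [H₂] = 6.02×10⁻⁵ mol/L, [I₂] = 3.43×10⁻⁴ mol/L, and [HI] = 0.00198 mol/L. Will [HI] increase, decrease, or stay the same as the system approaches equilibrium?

decrease

Qc = [H₂]·[I₂] / [HI]² = (6.02×10⁻⁵)·(3.43×10⁻⁴) / (0.00198)² = 0.00527
Qc = 0.00527 < Kc = 0.0161: net forward reaction.
HI is a reactant, so it decreases.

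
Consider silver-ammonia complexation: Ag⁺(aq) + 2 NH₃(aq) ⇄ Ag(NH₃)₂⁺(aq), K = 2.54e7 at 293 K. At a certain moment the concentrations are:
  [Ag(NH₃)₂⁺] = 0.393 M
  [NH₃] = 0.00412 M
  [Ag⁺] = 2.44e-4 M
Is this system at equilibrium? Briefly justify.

Q = [Ag(NH₃)₂⁺] / ([Ag⁺]·[NH₃]²) = (0.393) / ((2.44e-4)·(0.00412)²) = 9.49e7
Q = 9.49e7 > K = 2.54e7: net reverse reaction.

no; Q > K, reaction proceeds in reverse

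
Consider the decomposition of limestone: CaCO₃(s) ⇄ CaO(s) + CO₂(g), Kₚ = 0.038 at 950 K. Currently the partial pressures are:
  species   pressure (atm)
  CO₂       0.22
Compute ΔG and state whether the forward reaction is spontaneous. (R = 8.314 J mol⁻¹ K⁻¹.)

ΔG = 13.9 kJ/mol; the forward reaction is non-spontaneous

(CaCO₃, CaO are pure solids — omitted from Qₚ.)
Qₚ = P(CO₂) = 0.220
ΔG = RT ln(Qₚ/Kₚ) = (8.314 J mol⁻¹ K⁻¹)(950 K) × ln(0.220/0.038)
   = (7.898 kJ/mol)(1.756) = 13.9 kJ/mol
ΔG > 0, so the forward reaction is non-spontaneous (proceeds in reverse).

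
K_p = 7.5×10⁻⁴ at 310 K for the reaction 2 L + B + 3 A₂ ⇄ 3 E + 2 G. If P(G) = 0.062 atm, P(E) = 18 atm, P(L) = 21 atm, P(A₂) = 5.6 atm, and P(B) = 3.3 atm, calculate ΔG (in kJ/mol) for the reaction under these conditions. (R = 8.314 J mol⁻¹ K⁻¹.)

ΔG = -5.53 kJ/mol

Q_p = P(E)³·P(G)² / (P(L)²·P(B)·P(A₂)³) = (18)³·(0.062)² / ((21)²·(3.3)·(5.6)³) = 8.77×10⁻⁵
ΔG = RT ln(Q_p/K_p) = (8.314 J mol⁻¹ K⁻¹)(310 K) × ln(8.77×10⁻⁵/7.5×10⁻⁴)
   = (2.577 kJ/mol)(-2.146) = -5.53 kJ/mol
ΔG < 0, so the forward reaction is spontaneous (proceeds forward).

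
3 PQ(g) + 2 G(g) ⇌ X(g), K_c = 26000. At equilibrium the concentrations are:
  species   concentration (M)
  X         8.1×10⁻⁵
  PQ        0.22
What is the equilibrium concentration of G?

[G] = 5.4×10⁻⁴ M

At equilibrium, K_c = [X] / ([PQ]³·[G]²) = 26000.
(8.1×10⁻⁵) / ((0.22)³·([G])²) = 26000
[G]² = 2.93×10⁻⁷ ⇒ [G] = 5.4×10⁻⁴ M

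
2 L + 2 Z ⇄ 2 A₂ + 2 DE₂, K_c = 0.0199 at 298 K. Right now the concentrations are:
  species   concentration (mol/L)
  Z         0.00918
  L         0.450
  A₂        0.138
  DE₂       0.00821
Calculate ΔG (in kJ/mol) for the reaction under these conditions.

Q_c = [A₂]²·[DE₂]² / ([L]²·[Z]²) = (0.138)²·(0.00821)² / ((0.450)²·(0.00918)²) = 0.0752
ΔG = RT ln(Q_c/K_c) = (8.314 J mol⁻¹ K⁻¹)(298 K) × ln(0.0752/0.0199)
   = (2.478 kJ/mol)(1.329) = 3.29 kJ/mol
ΔG > 0, so the forward reaction is non-spontaneous (proceeds in reverse).

ΔG = 3.29 kJ/mol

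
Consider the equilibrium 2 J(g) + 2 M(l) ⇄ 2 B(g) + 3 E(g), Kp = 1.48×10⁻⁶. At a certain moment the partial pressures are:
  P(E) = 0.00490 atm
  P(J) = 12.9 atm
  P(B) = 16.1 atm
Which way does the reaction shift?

in the forward direction

(M is a pure liquid — omitted from Qp.)
Qp = P(B)²·P(E)³ / P(J)² = (16.1)²·(0.00490)³ / (12.9)² = 1.83×10⁻⁷
Qp = 1.83×10⁻⁷ < Kp = 1.48×10⁻⁶, so the forward reaction proceeds.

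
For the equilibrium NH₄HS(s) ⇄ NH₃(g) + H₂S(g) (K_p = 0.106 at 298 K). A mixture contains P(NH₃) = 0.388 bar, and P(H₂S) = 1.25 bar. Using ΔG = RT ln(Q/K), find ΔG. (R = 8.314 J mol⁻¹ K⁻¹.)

(NH₄HS is a pure solid — omitted from Q_p.)
Q_p = P(NH₃)·P(H₂S) = (0.388)·(1.25) = 0.485
ΔG = RT ln(Q_p/K_p) = (8.314 J mol⁻¹ K⁻¹)(298 K) × ln(0.485/0.106)
   = (2.478 kJ/mol)(1.521) = 3.77 kJ/mol
ΔG > 0, so the forward reaction is non-spontaneous (proceeds in reverse).

ΔG = 3.77 kJ/mol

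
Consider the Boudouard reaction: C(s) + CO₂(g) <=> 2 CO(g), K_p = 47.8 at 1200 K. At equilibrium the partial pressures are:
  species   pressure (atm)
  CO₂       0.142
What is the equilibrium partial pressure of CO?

(C is a pure solid — omitted from K_p.)
At equilibrium, K_p = P(CO)² / P(CO₂) = 47.8.
(P(CO))² / (0.142) = 47.8
P(CO)² = 6.79 ⇒ P(CO) = 2.61 atm

P(CO) = 2.61 atm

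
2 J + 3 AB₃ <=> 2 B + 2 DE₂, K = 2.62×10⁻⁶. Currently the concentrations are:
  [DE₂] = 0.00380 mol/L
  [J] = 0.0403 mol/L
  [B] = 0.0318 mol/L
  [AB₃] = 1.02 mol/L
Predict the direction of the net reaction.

Q = [B]²·[DE₂]² / ([J]²·[AB₃]³) = (0.0318)²·(0.00380)² / ((0.0403)²·(1.02)³) = 8.47×10⁻⁶
Q = 8.47×10⁻⁶ > K = 2.62×10⁻⁶, so the reverse reaction proceeds.

to the left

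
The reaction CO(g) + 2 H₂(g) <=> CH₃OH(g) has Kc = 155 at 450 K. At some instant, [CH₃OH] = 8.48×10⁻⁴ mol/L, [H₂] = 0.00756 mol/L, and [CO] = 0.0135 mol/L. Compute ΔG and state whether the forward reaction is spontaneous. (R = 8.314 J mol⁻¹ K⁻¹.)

Qc = [CH₃OH] / ([CO]·[H₂]²) = (8.48×10⁻⁴) / ((0.0135)·(0.00756)²) = 1100
ΔG = RT ln(Qc/Kc) = (8.314 J mol⁻¹ K⁻¹)(450 K) × ln(1100/155)
   = (3.741 kJ/mol)(1.960) = 7.33 kJ/mol
ΔG > 0, so the forward reaction is non-spontaneous (proceeds in reverse).

ΔG = 7.33 kJ/mol; the forward reaction is non-spontaneous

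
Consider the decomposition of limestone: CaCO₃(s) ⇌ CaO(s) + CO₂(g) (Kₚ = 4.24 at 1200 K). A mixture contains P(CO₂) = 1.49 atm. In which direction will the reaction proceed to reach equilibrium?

(CaCO₃, CaO are pure solids — omitted from Qₚ.)
Qₚ = P(CO₂) = 1.49
Qₚ = 1.49 < Kₚ = 4.24, so the forward reaction proceeds.

toward products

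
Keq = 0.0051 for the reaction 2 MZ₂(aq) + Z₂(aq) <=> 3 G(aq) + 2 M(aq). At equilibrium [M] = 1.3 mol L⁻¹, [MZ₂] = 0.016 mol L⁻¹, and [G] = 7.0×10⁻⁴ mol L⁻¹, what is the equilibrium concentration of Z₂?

[Z₂] = 4.4×10⁻⁴ mol L⁻¹

At equilibrium, Keq = [G]³·[M]² / ([MZ₂]²·[Z₂]) = 0.0051.
(7.0×10⁻⁴)³·(1.3)² / ((0.016)²·([Z₂])) = 0.0051
[Z₂] = 4.44×10⁻⁴ = 4.4×10⁻⁴ mol L⁻¹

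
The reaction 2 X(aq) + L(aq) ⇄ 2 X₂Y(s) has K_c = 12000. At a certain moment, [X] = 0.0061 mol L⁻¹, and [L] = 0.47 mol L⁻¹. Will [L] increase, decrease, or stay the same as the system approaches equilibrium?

increase

(X₂Y is a pure solid — omitted from Q_c.)
Q_c = 1 / ([X]²·[L]) = 1 / ((0.0061)²·(0.47)) = 57000
Q_c = 57000 > K_c = 12000: net reverse reaction.
L is a reactant, so it increases.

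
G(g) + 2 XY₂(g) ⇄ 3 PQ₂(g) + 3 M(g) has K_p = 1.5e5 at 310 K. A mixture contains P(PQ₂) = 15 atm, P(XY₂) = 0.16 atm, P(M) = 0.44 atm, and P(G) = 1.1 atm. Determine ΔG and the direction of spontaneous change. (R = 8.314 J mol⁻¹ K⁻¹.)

ΔG = -6.93 kJ/mol; the forward reaction is spontaneous

Q_p = P(PQ₂)³·P(M)³ / (P(G)·P(XY₂)²) = (15)³·(0.44)³ / ((1.1)·(0.16)²) = 10200
ΔG = RT ln(Q_p/K_p) = (8.314 J mol⁻¹ K⁻¹)(310 K) × ln(10200/1.5e5)
   = (2.577 kJ/mol)(-2.688) = -6.93 kJ/mol
ΔG < 0, so the forward reaction is spontaneous (proceeds forward).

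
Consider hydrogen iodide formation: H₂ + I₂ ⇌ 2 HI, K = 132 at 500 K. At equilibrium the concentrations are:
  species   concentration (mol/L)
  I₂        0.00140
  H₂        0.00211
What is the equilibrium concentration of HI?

At equilibrium, K = [HI]² / ([H₂]·[I₂]) = 132.
([HI])² / ((0.00211)·(0.00140)) = 132
[HI]² = 3.90e-4 ⇒ [HI] = 0.0197 mol/L

[HI] = 0.0197 mol/L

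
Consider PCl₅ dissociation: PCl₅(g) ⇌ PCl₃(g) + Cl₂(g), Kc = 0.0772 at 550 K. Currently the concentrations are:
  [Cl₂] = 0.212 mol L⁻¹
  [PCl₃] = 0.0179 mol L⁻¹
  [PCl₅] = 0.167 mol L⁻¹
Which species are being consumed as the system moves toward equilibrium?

Qc = [PCl₃]·[Cl₂] / [PCl₅] = (0.0179)·(0.212) / (0.167) = 0.0227
Qc = 0.0227 < Kc = 0.0772: net forward reaction.

PCl₅ (reactants)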